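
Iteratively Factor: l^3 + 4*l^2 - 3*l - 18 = (l + 3)*(l^2 + l - 6) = (l - 2)*(l + 3)*(l + 3)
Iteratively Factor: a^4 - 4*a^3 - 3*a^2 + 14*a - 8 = (a - 1)*(a^3 - 3*a^2 - 6*a + 8) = (a - 4)*(a - 1)*(a^2 + a - 2) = (a - 4)*(a - 1)^2*(a + 2)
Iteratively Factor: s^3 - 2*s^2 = (s)*(s^2 - 2*s) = s^2*(s - 2)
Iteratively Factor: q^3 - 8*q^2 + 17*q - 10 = (q - 1)*(q^2 - 7*q + 10) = (q - 2)*(q - 1)*(q - 5)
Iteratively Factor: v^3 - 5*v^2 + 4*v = (v - 1)*(v^2 - 4*v) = v*(v - 1)*(v - 4)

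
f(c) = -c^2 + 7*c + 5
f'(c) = 7 - 2*c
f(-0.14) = 4.00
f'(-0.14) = 7.28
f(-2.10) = -14.11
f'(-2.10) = 11.20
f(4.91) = 15.26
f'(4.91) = -2.82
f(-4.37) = -44.69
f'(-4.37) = 15.74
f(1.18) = 11.87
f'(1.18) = 4.64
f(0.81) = 10.01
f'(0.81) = 5.38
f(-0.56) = 0.77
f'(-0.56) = 8.12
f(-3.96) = -38.40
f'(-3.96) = 14.92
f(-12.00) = -223.00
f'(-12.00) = 31.00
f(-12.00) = -223.00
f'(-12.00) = 31.00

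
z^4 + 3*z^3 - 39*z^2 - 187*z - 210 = (z - 7)*(z + 2)*(z + 3)*(z + 5)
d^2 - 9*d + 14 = (d - 7)*(d - 2)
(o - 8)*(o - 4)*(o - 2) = o^3 - 14*o^2 + 56*o - 64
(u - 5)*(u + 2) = u^2 - 3*u - 10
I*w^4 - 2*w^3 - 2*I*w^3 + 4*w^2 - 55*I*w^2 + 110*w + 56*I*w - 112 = (w - 8)*(w + 7)*(w + 2*I)*(I*w - I)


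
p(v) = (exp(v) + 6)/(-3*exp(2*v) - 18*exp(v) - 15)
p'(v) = (exp(v) + 6)*(6*exp(2*v) + 18*exp(v))/(-3*exp(2*v) - 18*exp(v) - 15)^2 + exp(v)/(-3*exp(2*v) - 18*exp(v) - 15)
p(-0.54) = -0.25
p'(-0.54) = 0.10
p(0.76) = -0.12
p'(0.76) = 0.09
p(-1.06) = -0.29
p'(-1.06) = 0.08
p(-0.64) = -0.26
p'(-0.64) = 0.09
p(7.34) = -0.00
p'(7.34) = 0.00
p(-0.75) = -0.27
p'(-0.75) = 0.09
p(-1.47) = -0.32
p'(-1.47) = 0.06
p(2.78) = -0.02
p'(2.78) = 0.02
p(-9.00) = -0.40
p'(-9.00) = 0.00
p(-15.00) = -0.40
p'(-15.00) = 0.00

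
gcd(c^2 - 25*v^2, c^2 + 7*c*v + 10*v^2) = c + 5*v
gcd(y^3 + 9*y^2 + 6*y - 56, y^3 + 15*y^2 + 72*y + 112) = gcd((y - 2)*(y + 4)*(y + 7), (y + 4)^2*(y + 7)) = y^2 + 11*y + 28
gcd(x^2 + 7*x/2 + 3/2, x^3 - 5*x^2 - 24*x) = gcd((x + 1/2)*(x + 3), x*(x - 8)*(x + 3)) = x + 3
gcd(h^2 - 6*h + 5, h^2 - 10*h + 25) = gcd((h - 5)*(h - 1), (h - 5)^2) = h - 5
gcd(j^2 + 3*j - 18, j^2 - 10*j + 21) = j - 3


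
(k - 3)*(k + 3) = k^2 - 9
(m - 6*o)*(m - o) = m^2 - 7*m*o + 6*o^2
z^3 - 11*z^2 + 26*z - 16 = (z - 8)*(z - 2)*(z - 1)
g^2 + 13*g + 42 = (g + 6)*(g + 7)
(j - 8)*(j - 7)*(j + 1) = j^3 - 14*j^2 + 41*j + 56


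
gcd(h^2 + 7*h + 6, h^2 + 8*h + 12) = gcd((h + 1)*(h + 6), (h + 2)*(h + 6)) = h + 6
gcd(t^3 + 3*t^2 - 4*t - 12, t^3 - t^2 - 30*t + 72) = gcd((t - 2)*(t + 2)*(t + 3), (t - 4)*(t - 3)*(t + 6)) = 1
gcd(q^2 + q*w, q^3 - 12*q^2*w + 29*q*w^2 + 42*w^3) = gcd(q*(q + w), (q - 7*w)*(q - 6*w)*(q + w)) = q + w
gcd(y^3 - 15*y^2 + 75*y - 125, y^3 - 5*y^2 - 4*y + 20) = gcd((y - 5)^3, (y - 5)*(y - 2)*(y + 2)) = y - 5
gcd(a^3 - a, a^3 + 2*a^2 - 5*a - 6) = a + 1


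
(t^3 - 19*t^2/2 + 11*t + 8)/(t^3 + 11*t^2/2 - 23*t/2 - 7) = (t - 8)/(t + 7)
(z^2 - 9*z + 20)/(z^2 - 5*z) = (z - 4)/z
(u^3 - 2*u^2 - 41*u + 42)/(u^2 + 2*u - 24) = (u^2 - 8*u + 7)/(u - 4)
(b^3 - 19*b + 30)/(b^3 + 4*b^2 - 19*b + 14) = (b^2 + 2*b - 15)/(b^2 + 6*b - 7)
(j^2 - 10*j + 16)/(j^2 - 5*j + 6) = (j - 8)/(j - 3)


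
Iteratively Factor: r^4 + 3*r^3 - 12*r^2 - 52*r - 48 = (r - 4)*(r^3 + 7*r^2 + 16*r + 12) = (r - 4)*(r + 2)*(r^2 + 5*r + 6) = (r - 4)*(r + 2)*(r + 3)*(r + 2)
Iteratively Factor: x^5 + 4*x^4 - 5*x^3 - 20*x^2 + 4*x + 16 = (x + 4)*(x^4 - 5*x^2 + 4) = (x + 1)*(x + 4)*(x^3 - x^2 - 4*x + 4) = (x - 1)*(x + 1)*(x + 4)*(x^2 - 4) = (x - 2)*(x - 1)*(x + 1)*(x + 4)*(x + 2)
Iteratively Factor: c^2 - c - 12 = (c - 4)*(c + 3)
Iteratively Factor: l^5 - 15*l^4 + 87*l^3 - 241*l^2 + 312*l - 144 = (l - 4)*(l^4 - 11*l^3 + 43*l^2 - 69*l + 36) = (l - 4)*(l - 3)*(l^3 - 8*l^2 + 19*l - 12) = (l - 4)*(l - 3)^2*(l^2 - 5*l + 4) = (l - 4)^2*(l - 3)^2*(l - 1)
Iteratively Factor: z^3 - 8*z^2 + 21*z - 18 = (z - 3)*(z^2 - 5*z + 6) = (z - 3)*(z - 2)*(z - 3)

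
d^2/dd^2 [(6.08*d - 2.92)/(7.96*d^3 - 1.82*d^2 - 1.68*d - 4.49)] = (2311.431168*d^5 - 2748.68352*d^4 + 879.734016*d^3 + 2783.877792*d^2 - 977.848224*d - 60.484816)/(504.358336*d^9 - 345.954336*d^8 - 240.242352*d^7 - 713.478344*d^6 + 440.989584*d^5 + 300.2349*d^4 + 394.309812*d^3 - 148.091874*d^2 - 101.606904*d - 90.518849)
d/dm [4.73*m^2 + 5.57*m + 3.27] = 9.46*m + 5.57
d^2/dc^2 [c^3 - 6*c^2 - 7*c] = 6*c - 12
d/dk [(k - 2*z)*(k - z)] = 2*k - 3*z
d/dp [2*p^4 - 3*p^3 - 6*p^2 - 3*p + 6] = 8*p^3 - 9*p^2 - 12*p - 3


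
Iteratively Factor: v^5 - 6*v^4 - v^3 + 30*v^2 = (v)*(v^4 - 6*v^3 - v^2 + 30*v) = v*(v - 3)*(v^3 - 3*v^2 - 10*v) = v^2*(v - 3)*(v^2 - 3*v - 10) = v^2*(v - 5)*(v - 3)*(v + 2)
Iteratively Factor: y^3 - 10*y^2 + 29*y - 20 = (y - 4)*(y^2 - 6*y + 5) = (y - 5)*(y - 4)*(y - 1)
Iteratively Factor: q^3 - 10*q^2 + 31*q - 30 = (q - 3)*(q^2 - 7*q + 10) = (q - 5)*(q - 3)*(q - 2)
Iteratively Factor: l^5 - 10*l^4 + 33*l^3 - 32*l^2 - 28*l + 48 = (l - 3)*(l^4 - 7*l^3 + 12*l^2 + 4*l - 16) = (l - 3)*(l - 2)*(l^3 - 5*l^2 + 2*l + 8) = (l - 3)*(l - 2)^2*(l^2 - 3*l - 4) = (l - 3)*(l - 2)^2*(l + 1)*(l - 4)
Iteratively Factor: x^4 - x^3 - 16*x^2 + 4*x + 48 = (x + 2)*(x^3 - 3*x^2 - 10*x + 24) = (x + 2)*(x + 3)*(x^2 - 6*x + 8) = (x - 4)*(x + 2)*(x + 3)*(x - 2)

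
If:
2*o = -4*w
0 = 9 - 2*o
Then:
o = 9/2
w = -9/4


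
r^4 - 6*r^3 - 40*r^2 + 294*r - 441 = (r - 7)*(r - 3)^2*(r + 7)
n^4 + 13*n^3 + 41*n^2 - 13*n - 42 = (n - 1)*(n + 1)*(n + 6)*(n + 7)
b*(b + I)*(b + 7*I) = b^3 + 8*I*b^2 - 7*b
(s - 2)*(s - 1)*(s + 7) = s^3 + 4*s^2 - 19*s + 14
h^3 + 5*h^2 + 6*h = h*(h + 2)*(h + 3)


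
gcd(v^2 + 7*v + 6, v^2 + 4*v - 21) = 1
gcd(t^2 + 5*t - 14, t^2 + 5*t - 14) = t^2 + 5*t - 14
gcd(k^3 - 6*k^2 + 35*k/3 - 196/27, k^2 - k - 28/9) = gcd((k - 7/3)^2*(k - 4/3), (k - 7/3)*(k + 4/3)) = k - 7/3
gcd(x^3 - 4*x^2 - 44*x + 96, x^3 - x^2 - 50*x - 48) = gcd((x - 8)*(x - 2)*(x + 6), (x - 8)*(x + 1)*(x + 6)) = x^2 - 2*x - 48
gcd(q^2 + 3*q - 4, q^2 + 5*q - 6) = q - 1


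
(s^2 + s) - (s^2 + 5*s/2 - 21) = 21 - 3*s/2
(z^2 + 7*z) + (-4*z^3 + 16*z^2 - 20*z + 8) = -4*z^3 + 17*z^2 - 13*z + 8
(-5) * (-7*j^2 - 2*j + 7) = 35*j^2 + 10*j - 35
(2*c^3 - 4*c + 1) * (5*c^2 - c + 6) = 10*c^5 - 2*c^4 - 8*c^3 + 9*c^2 - 25*c + 6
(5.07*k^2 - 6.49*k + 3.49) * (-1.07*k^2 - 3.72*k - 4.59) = -5.4249*k^4 - 11.9161*k^3 - 2.8628*k^2 + 16.8063*k - 16.0191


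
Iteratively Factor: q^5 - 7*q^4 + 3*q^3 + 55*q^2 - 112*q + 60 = (q - 2)*(q^4 - 5*q^3 - 7*q^2 + 41*q - 30) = (q - 2)^2*(q^3 - 3*q^2 - 13*q + 15) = (q - 5)*(q - 2)^2*(q^2 + 2*q - 3) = (q - 5)*(q - 2)^2*(q + 3)*(q - 1)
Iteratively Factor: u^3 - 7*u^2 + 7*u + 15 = (u + 1)*(u^2 - 8*u + 15) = (u - 5)*(u + 1)*(u - 3)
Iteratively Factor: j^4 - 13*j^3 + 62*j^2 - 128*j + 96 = (j - 4)*(j^3 - 9*j^2 + 26*j - 24) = (j - 4)^2*(j^2 - 5*j + 6) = (j - 4)^2*(j - 3)*(j - 2)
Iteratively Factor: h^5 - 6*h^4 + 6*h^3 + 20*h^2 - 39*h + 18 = (h - 1)*(h^4 - 5*h^3 + h^2 + 21*h - 18) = (h - 3)*(h - 1)*(h^3 - 2*h^2 - 5*h + 6) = (h - 3)*(h - 1)*(h + 2)*(h^2 - 4*h + 3) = (h - 3)*(h - 1)^2*(h + 2)*(h - 3)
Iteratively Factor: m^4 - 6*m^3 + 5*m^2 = (m - 1)*(m^3 - 5*m^2) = (m - 5)*(m - 1)*(m^2) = m*(m - 5)*(m - 1)*(m)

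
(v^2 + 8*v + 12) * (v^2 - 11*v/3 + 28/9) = v^4 + 13*v^3/3 - 128*v^2/9 - 172*v/9 + 112/3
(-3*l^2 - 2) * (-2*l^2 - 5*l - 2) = 6*l^4 + 15*l^3 + 10*l^2 + 10*l + 4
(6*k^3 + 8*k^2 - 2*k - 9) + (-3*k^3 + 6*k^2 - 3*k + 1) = 3*k^3 + 14*k^2 - 5*k - 8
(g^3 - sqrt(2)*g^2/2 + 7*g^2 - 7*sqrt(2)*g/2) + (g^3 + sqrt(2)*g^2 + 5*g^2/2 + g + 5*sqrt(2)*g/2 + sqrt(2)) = 2*g^3 + sqrt(2)*g^2/2 + 19*g^2/2 - sqrt(2)*g + g + sqrt(2)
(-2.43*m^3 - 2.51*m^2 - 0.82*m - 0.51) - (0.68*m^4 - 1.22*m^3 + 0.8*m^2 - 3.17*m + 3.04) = -0.68*m^4 - 1.21*m^3 - 3.31*m^2 + 2.35*m - 3.55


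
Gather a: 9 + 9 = 18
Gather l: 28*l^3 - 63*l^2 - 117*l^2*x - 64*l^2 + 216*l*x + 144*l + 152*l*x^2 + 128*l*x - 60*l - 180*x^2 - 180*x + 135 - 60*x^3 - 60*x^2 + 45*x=28*l^3 + l^2*(-117*x - 127) + l*(152*x^2 + 344*x + 84) - 60*x^3 - 240*x^2 - 135*x + 135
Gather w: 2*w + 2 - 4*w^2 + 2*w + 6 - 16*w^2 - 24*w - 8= -20*w^2 - 20*w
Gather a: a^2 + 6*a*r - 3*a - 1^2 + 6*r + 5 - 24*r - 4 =a^2 + a*(6*r - 3) - 18*r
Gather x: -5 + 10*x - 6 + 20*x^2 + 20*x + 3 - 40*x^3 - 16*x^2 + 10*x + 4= -40*x^3 + 4*x^2 + 40*x - 4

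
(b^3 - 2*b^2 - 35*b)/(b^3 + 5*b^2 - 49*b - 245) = b/(b + 7)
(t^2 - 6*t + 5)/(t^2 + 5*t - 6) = (t - 5)/(t + 6)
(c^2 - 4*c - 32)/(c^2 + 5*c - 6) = (c^2 - 4*c - 32)/(c^2 + 5*c - 6)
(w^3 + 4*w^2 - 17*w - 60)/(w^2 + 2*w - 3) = (w^2 + w - 20)/(w - 1)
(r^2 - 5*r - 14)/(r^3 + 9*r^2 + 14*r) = (r - 7)/(r*(r + 7))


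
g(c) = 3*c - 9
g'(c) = 3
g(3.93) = 2.79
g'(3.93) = 3.00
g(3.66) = 1.98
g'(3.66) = 3.00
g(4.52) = 4.56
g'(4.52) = 3.00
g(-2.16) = -15.48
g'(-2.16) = 3.00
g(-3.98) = -20.94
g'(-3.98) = 3.00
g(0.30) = -8.10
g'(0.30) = 3.00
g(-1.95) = -14.85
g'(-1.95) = 3.00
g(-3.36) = -19.08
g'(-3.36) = 3.00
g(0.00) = -9.00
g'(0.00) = 3.00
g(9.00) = 18.00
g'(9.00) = 3.00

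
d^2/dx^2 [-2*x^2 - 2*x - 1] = -4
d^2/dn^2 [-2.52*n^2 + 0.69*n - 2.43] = -5.04000000000000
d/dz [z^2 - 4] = 2*z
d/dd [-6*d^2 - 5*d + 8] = -12*d - 5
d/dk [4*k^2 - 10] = 8*k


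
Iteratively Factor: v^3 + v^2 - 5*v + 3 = (v + 3)*(v^2 - 2*v + 1) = (v - 1)*(v + 3)*(v - 1)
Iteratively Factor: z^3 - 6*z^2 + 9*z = (z - 3)*(z^2 - 3*z) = z*(z - 3)*(z - 3)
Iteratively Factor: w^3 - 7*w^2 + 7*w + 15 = (w + 1)*(w^2 - 8*w + 15) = (w - 3)*(w + 1)*(w - 5)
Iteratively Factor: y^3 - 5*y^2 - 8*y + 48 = (y - 4)*(y^2 - y - 12) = (y - 4)*(y + 3)*(y - 4)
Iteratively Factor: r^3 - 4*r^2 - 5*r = (r)*(r^2 - 4*r - 5) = r*(r - 5)*(r + 1)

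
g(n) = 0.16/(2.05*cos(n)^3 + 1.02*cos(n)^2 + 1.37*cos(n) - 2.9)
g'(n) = 0.16*(6.15*sin(n)*cos(n)^2 + 2.04*sin(n)*cos(n) + 1.37*sin(n))/(2.05*cos(n)^3 + 1.02*cos(n)^2 + 1.37*cos(n) - 2.9)^2 = (0.984*cos(n)^2 + 0.3264*cos(n) + 0.2192)*sin(n)/(2.05*cos(n)^3 + 1.02*cos(n)^2 + 1.37*cos(n) - 2.9)^2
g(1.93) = -0.05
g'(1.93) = 0.02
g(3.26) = -0.03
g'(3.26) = -0.00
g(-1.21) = -0.07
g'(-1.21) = -0.09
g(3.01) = -0.03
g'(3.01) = 0.00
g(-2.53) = -0.04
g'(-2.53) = -0.02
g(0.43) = 0.22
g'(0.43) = 1.05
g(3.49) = -0.03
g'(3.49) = -0.01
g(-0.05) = 0.10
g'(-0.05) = -0.03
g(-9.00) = -0.03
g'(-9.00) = -0.01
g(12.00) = 0.75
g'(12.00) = -13.97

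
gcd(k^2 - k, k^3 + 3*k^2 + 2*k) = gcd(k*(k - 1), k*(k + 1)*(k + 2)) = k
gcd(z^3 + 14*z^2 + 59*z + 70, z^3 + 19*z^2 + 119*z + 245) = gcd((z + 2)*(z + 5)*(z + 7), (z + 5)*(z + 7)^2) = z^2 + 12*z + 35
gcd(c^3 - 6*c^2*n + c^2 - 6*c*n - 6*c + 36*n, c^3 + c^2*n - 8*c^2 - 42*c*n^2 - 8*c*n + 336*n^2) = c - 6*n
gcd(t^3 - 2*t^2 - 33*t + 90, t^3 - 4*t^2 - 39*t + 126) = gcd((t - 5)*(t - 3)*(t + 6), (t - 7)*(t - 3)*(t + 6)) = t^2 + 3*t - 18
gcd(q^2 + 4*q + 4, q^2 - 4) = q + 2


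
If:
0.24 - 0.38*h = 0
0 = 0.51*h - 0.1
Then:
No Solution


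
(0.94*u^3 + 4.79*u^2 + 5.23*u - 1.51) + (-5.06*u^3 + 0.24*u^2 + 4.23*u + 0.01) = -4.12*u^3 + 5.03*u^2 + 9.46*u - 1.5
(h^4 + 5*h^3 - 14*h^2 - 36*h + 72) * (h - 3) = h^5 + 2*h^4 - 29*h^3 + 6*h^2 + 180*h - 216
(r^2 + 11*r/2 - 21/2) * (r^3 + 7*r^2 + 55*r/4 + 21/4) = r^5 + 25*r^4/2 + 167*r^3/4 + 59*r^2/8 - 231*r/2 - 441/8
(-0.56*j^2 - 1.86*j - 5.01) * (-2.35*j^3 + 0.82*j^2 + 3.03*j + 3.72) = 1.316*j^5 + 3.9118*j^4 + 8.5515*j^3 - 11.8272*j^2 - 22.0995*j - 18.6372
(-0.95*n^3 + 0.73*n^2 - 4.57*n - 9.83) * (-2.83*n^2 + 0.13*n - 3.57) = 2.6885*n^5 - 2.1894*n^4 + 16.4195*n^3 + 24.6187*n^2 + 15.037*n + 35.0931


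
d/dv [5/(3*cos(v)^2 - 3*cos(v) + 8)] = 15*(2*cos(v) - 1)*sin(v)/(3*cos(v)^2 - 3*cos(v) + 8)^2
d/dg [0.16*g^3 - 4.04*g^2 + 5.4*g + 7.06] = 0.48*g^2 - 8.08*g + 5.4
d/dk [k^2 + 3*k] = 2*k + 3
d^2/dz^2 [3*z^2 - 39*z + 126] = 6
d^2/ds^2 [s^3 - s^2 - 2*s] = 6*s - 2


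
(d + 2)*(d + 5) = d^2 + 7*d + 10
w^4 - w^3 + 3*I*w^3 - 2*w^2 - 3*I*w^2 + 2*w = w*(w - 1)*(w + I)*(w + 2*I)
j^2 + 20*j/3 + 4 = (j + 2/3)*(j + 6)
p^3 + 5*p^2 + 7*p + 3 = (p + 1)^2*(p + 3)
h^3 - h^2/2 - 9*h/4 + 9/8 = (h - 3/2)*(h - 1/2)*(h + 3/2)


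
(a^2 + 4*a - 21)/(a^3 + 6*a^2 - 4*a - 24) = (a^2 + 4*a - 21)/(a^3 + 6*a^2 - 4*a - 24)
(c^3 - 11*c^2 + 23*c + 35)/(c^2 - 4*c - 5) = c - 7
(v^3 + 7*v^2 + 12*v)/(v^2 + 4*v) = v + 3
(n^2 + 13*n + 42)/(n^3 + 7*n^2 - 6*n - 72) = (n + 7)/(n^2 + n - 12)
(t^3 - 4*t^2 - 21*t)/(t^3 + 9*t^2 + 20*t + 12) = t*(t^2 - 4*t - 21)/(t^3 + 9*t^2 + 20*t + 12)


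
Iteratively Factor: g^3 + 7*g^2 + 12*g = (g + 3)*(g^2 + 4*g) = (g + 3)*(g + 4)*(g)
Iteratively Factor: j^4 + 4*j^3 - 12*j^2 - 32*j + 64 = (j + 4)*(j^3 - 12*j + 16) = (j - 2)*(j + 4)*(j^2 + 2*j - 8) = (j - 2)*(j + 4)^2*(j - 2)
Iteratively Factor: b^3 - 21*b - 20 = (b - 5)*(b^2 + 5*b + 4) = (b - 5)*(b + 4)*(b + 1)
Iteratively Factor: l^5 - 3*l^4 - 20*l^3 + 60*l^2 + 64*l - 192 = (l + 4)*(l^4 - 7*l^3 + 8*l^2 + 28*l - 48) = (l - 2)*(l + 4)*(l^3 - 5*l^2 - 2*l + 24) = (l - 2)*(l + 2)*(l + 4)*(l^2 - 7*l + 12) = (l - 3)*(l - 2)*(l + 2)*(l + 4)*(l - 4)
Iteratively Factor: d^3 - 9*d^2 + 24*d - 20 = (d - 2)*(d^2 - 7*d + 10) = (d - 2)^2*(d - 5)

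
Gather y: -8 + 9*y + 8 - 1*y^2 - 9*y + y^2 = 0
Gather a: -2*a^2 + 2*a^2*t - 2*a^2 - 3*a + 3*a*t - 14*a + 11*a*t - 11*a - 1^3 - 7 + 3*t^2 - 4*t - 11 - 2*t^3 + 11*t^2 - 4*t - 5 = a^2*(2*t - 4) + a*(14*t - 28) - 2*t^3 + 14*t^2 - 8*t - 24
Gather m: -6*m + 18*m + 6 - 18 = 12*m - 12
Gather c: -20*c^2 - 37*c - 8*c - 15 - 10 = -20*c^2 - 45*c - 25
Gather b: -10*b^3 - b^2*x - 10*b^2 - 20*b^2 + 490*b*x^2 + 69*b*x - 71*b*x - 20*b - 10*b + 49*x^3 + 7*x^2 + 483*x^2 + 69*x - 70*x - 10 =-10*b^3 + b^2*(-x - 30) + b*(490*x^2 - 2*x - 30) + 49*x^3 + 490*x^2 - x - 10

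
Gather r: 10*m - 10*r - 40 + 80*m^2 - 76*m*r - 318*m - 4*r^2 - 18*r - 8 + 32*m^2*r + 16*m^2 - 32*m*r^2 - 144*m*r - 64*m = 96*m^2 - 372*m + r^2*(-32*m - 4) + r*(32*m^2 - 220*m - 28) - 48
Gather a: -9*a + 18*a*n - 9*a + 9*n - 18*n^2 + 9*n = a*(18*n - 18) - 18*n^2 + 18*n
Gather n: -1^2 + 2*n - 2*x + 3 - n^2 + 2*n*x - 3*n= -n^2 + n*(2*x - 1) - 2*x + 2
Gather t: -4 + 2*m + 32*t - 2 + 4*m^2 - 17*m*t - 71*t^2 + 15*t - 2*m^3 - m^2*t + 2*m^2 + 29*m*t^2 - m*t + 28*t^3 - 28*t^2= -2*m^3 + 6*m^2 + 2*m + 28*t^3 + t^2*(29*m - 99) + t*(-m^2 - 18*m + 47) - 6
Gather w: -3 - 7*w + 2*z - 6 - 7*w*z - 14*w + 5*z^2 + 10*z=w*(-7*z - 21) + 5*z^2 + 12*z - 9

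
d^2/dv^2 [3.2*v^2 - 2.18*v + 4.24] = 6.40000000000000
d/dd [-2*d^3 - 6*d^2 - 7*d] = -6*d^2 - 12*d - 7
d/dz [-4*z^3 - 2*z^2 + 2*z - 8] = -12*z^2 - 4*z + 2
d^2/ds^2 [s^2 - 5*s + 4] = 2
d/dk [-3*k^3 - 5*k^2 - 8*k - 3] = -9*k^2 - 10*k - 8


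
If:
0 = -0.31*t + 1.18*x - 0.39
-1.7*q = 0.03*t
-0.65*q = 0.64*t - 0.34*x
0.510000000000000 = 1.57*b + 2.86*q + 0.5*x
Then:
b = 0.21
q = -0.00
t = 0.21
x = 0.39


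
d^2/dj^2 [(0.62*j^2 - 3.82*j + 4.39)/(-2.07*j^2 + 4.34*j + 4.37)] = (3.5527136788005e-15*j^4 + 21.596724*j^3 - 146.515014*j^2 + 443.96532*j - 413.378438)/(8.869743*j^6 - 55.789398*j^5 + 60.794037*j^4 + 153.808732*j^3 - 128.342967*j^2 - 248.641638*j - 83.453453)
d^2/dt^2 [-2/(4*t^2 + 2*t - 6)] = 2*(4*t^2 + 2*t - (4*t + 1)^2 - 6)/(2*t^2 + t - 3)^3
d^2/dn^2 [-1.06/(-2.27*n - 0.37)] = 10.924148/(2.27*n + 0.37)^3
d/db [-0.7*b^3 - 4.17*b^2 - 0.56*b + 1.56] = -2.1*b^2 - 8.34*b - 0.56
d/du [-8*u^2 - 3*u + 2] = -16*u - 3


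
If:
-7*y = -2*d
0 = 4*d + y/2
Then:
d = 0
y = 0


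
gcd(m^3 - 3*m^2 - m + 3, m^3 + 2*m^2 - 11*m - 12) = m^2 - 2*m - 3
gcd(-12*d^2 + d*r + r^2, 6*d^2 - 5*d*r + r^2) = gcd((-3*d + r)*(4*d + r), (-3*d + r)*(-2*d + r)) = -3*d + r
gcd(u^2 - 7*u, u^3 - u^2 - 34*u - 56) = u - 7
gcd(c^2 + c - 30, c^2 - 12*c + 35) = c - 5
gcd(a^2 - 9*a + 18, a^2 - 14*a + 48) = a - 6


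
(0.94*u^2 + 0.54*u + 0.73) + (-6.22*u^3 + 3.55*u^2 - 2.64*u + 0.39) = -6.22*u^3 + 4.49*u^2 - 2.1*u + 1.12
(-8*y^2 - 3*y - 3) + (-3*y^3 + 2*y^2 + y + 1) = -3*y^3 - 6*y^2 - 2*y - 2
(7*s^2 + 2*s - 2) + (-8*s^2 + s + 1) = -s^2 + 3*s - 1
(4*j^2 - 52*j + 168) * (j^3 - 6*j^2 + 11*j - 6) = 4*j^5 - 76*j^4 + 524*j^3 - 1604*j^2 + 2160*j - 1008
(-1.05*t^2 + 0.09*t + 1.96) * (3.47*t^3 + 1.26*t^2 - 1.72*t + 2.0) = -3.6435*t^5 - 1.0107*t^4 + 8.7206*t^3 + 0.2148*t^2 - 3.1912*t + 3.92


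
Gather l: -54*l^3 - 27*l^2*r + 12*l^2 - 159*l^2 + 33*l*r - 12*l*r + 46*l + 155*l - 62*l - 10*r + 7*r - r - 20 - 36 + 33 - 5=-54*l^3 + l^2*(-27*r - 147) + l*(21*r + 139) - 4*r - 28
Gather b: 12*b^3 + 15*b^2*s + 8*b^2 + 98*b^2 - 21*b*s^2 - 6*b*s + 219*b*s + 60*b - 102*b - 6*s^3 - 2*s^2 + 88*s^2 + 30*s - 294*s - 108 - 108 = 12*b^3 + b^2*(15*s + 106) + b*(-21*s^2 + 213*s - 42) - 6*s^3 + 86*s^2 - 264*s - 216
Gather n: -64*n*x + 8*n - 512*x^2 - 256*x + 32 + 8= n*(8 - 64*x) - 512*x^2 - 256*x + 40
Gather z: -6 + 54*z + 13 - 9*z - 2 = 45*z + 5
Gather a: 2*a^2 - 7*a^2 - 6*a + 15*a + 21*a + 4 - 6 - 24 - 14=-5*a^2 + 30*a - 40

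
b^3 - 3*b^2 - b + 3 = (b - 3)*(b - 1)*(b + 1)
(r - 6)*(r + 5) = r^2 - r - 30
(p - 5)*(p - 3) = p^2 - 8*p + 15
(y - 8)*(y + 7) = y^2 - y - 56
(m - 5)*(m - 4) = m^2 - 9*m + 20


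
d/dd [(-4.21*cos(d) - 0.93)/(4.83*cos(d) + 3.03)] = 8.2644*sin(d)/(4.83*cos(d) + 3.03)^2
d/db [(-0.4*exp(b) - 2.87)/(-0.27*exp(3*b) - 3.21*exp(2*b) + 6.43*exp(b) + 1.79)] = (-0.216*exp(3*b) - 3.6087*exp(2*b) - 18.4254*exp(b) + 17.7381)*exp(b)/(0.0729*exp(6*b) + 1.7334*exp(5*b) + 6.8319*exp(4*b) - 42.2472*exp(3*b) + 29.8531*exp(2*b) + 23.0194*exp(b) + 3.2041)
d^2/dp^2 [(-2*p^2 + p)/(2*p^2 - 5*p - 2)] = 4*(-8*p^3 - 12*p^2 + 6*p - 9)/(8*p^6 - 60*p^5 + 126*p^4 - 5*p^3 - 126*p^2 - 60*p - 8)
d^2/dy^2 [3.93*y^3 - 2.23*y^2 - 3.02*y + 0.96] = 23.58*y - 4.46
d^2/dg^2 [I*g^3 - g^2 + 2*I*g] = 6*I*g - 2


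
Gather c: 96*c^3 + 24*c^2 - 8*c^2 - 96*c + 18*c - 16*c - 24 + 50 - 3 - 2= 96*c^3 + 16*c^2 - 94*c + 21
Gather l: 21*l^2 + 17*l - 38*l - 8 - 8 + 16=21*l^2 - 21*l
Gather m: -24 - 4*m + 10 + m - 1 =-3*m - 15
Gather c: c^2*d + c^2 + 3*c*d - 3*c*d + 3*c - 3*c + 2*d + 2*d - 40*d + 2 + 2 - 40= c^2*(d + 1) - 36*d - 36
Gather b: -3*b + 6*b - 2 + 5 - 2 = 3*b + 1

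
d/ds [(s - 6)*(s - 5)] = 2*s - 11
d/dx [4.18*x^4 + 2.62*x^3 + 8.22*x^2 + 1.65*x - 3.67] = 16.72*x^3 + 7.86*x^2 + 16.44*x + 1.65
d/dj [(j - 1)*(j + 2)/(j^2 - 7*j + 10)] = 4*(-2*j^2 + 6*j - 1)/(j^4 - 14*j^3 + 69*j^2 - 140*j + 100)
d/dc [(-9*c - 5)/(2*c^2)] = (9*c + 10)/(2*c^3)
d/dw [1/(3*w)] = -1/(3*w^2)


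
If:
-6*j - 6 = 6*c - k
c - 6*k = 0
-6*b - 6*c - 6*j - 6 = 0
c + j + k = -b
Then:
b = -1/6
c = 6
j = -41/6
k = 1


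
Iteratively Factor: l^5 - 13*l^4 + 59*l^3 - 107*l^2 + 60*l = (l - 5)*(l^4 - 8*l^3 + 19*l^2 - 12*l) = (l - 5)*(l - 3)*(l^3 - 5*l^2 + 4*l) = (l - 5)*(l - 4)*(l - 3)*(l^2 - l) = (l - 5)*(l - 4)*(l - 3)*(l - 1)*(l)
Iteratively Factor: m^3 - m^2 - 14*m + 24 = (m - 3)*(m^2 + 2*m - 8) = (m - 3)*(m - 2)*(m + 4)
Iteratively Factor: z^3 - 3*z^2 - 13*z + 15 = (z + 3)*(z^2 - 6*z + 5) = (z - 1)*(z + 3)*(z - 5)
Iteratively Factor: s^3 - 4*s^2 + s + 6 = (s - 3)*(s^2 - s - 2) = (s - 3)*(s + 1)*(s - 2)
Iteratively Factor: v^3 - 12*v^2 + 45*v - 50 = (v - 5)*(v^2 - 7*v + 10) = (v - 5)^2*(v - 2)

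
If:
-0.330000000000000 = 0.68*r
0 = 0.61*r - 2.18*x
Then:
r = -0.49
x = -0.14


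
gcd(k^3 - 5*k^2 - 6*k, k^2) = k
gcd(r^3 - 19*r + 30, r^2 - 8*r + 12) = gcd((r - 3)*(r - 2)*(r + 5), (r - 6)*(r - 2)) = r - 2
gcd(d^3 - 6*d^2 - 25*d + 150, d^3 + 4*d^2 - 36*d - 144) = d - 6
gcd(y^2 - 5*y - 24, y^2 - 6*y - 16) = y - 8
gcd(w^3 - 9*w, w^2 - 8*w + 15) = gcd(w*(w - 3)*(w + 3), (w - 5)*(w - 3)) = w - 3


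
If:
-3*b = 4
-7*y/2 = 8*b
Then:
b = -4/3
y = 64/21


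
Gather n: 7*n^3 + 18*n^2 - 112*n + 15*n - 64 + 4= 7*n^3 + 18*n^2 - 97*n - 60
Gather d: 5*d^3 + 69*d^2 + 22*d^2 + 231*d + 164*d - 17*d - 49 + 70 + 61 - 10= 5*d^3 + 91*d^2 + 378*d + 72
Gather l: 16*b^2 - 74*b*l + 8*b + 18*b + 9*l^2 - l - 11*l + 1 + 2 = 16*b^2 + 26*b + 9*l^2 + l*(-74*b - 12) + 3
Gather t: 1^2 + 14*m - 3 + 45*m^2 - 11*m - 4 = 45*m^2 + 3*m - 6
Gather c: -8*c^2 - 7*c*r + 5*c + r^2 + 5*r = -8*c^2 + c*(5 - 7*r) + r^2 + 5*r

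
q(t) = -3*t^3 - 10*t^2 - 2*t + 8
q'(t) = -9*t^2 - 20*t - 2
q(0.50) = 4.12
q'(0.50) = -14.25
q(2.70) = -129.35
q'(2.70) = -121.61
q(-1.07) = 2.37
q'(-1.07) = 9.10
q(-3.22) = 10.91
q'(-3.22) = -30.92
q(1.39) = -22.16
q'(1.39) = -47.19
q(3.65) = -278.41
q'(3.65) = -194.90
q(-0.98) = 3.18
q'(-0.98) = 8.96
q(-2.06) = -4.09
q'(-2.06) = 1.01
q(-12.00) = 3776.00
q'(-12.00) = -1058.00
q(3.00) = -169.00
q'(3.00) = -143.00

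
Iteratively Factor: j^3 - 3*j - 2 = (j - 2)*(j^2 + 2*j + 1) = (j - 2)*(j + 1)*(j + 1)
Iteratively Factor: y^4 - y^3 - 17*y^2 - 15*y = (y + 1)*(y^3 - 2*y^2 - 15*y) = y*(y + 1)*(y^2 - 2*y - 15) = y*(y - 5)*(y + 1)*(y + 3)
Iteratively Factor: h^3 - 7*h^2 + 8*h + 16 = (h + 1)*(h^2 - 8*h + 16) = (h - 4)*(h + 1)*(h - 4)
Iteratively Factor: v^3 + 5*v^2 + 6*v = (v)*(v^2 + 5*v + 6) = v*(v + 2)*(v + 3)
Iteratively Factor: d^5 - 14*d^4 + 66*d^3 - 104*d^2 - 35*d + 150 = (d - 3)*(d^4 - 11*d^3 + 33*d^2 - 5*d - 50) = (d - 5)*(d - 3)*(d^3 - 6*d^2 + 3*d + 10) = (d - 5)*(d - 3)*(d - 2)*(d^2 - 4*d - 5) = (d - 5)^2*(d - 3)*(d - 2)*(d + 1)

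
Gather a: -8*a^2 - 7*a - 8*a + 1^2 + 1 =-8*a^2 - 15*a + 2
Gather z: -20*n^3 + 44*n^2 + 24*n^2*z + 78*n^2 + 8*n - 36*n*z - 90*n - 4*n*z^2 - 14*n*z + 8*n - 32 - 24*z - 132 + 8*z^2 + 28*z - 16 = -20*n^3 + 122*n^2 - 74*n + z^2*(8 - 4*n) + z*(24*n^2 - 50*n + 4) - 180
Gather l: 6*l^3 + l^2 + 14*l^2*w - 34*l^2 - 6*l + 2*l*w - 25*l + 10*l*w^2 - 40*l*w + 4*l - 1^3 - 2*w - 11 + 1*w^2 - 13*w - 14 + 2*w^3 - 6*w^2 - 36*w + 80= 6*l^3 + l^2*(14*w - 33) + l*(10*w^2 - 38*w - 27) + 2*w^3 - 5*w^2 - 51*w + 54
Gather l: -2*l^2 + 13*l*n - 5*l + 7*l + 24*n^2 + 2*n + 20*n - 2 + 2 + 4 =-2*l^2 + l*(13*n + 2) + 24*n^2 + 22*n + 4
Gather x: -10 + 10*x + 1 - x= 9*x - 9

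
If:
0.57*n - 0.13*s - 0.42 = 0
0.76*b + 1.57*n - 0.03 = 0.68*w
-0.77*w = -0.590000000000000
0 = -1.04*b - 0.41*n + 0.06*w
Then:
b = -0.12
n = 0.41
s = -1.44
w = 0.77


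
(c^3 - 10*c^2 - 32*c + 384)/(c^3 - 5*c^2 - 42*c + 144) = (c - 8)/(c - 3)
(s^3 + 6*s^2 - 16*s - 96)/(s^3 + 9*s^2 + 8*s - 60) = (s^2 - 16)/(s^2 + 3*s - 10)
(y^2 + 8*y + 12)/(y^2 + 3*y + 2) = (y + 6)/(y + 1)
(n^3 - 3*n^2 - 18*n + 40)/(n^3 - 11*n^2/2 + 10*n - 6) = 2*(n^2 - n - 20)/(2*n^2 - 7*n + 6)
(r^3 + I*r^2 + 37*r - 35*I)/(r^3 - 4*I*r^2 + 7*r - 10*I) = (r + 7*I)/(r + 2*I)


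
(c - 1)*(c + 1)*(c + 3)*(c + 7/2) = c^4 + 13*c^3/2 + 19*c^2/2 - 13*c/2 - 21/2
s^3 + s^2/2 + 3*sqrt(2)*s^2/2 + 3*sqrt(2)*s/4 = s*(s + 1/2)*(s + 3*sqrt(2)/2)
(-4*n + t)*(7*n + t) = -28*n^2 + 3*n*t + t^2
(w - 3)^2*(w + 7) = w^3 + w^2 - 33*w + 63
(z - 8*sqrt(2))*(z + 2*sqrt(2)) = z^2 - 6*sqrt(2)*z - 32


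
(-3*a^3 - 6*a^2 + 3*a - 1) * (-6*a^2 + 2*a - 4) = 18*a^5 + 30*a^4 - 18*a^3 + 36*a^2 - 14*a + 4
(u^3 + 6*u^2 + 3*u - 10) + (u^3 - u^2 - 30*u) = 2*u^3 + 5*u^2 - 27*u - 10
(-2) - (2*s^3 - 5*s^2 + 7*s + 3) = -2*s^3 + 5*s^2 - 7*s - 5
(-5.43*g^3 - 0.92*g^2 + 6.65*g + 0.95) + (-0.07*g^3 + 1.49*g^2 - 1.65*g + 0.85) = -5.5*g^3 + 0.57*g^2 + 5.0*g + 1.8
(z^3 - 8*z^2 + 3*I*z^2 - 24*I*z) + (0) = z^3 - 8*z^2 + 3*I*z^2 - 24*I*z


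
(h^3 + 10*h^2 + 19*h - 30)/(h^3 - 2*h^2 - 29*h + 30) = (h + 6)/(h - 6)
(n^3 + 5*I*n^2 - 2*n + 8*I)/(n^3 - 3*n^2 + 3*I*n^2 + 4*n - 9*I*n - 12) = (n + 2*I)/(n - 3)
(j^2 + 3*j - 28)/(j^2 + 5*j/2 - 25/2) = 2*(j^2 + 3*j - 28)/(2*j^2 + 5*j - 25)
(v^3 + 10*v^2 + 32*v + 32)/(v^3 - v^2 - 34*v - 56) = (v + 4)/(v - 7)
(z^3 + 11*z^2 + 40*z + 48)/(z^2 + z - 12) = (z^2 + 7*z + 12)/(z - 3)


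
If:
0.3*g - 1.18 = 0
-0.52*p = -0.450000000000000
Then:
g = 3.93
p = 0.87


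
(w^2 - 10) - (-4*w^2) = 5*w^2 - 10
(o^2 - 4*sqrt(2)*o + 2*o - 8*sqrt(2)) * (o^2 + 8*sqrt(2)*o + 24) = o^4 + 2*o^3 + 4*sqrt(2)*o^3 - 40*o^2 + 8*sqrt(2)*o^2 - 96*sqrt(2)*o - 80*o - 192*sqrt(2)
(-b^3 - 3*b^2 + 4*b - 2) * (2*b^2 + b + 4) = -2*b^5 - 7*b^4 + b^3 - 12*b^2 + 14*b - 8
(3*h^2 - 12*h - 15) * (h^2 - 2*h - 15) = 3*h^4 - 18*h^3 - 36*h^2 + 210*h + 225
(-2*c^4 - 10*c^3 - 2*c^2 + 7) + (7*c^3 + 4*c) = -2*c^4 - 3*c^3 - 2*c^2 + 4*c + 7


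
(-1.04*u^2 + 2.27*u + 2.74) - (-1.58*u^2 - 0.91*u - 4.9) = 0.54*u^2 + 3.18*u + 7.64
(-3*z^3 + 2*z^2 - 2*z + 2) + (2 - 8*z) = -3*z^3 + 2*z^2 - 10*z + 4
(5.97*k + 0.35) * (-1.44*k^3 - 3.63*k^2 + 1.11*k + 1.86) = -8.5968*k^4 - 22.1751*k^3 + 5.3562*k^2 + 11.4927*k + 0.651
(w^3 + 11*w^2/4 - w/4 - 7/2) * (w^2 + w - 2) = w^5 + 15*w^4/4 + w^3/2 - 37*w^2/4 - 3*w + 7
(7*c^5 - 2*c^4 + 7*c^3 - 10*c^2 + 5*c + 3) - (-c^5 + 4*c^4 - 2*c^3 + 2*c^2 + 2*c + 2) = 8*c^5 - 6*c^4 + 9*c^3 - 12*c^2 + 3*c + 1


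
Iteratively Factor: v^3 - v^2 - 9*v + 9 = (v - 3)*(v^2 + 2*v - 3) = (v - 3)*(v - 1)*(v + 3)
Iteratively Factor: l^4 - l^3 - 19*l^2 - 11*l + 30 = (l + 3)*(l^3 - 4*l^2 - 7*l + 10) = (l - 1)*(l + 3)*(l^2 - 3*l - 10) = (l - 1)*(l + 2)*(l + 3)*(l - 5)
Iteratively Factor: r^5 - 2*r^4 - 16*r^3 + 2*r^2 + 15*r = (r - 5)*(r^4 + 3*r^3 - r^2 - 3*r) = (r - 5)*(r - 1)*(r^3 + 4*r^2 + 3*r) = (r - 5)*(r - 1)*(r + 3)*(r^2 + r) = r*(r - 5)*(r - 1)*(r + 3)*(r + 1)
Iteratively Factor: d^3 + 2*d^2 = (d)*(d^2 + 2*d) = d^2*(d + 2)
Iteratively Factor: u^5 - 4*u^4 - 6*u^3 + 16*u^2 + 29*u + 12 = (u + 1)*(u^4 - 5*u^3 - u^2 + 17*u + 12) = (u - 4)*(u + 1)*(u^3 - u^2 - 5*u - 3) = (u - 4)*(u - 3)*(u + 1)*(u^2 + 2*u + 1) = (u - 4)*(u - 3)*(u + 1)^2*(u + 1)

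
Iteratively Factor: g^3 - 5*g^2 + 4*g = (g)*(g^2 - 5*g + 4) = g*(g - 1)*(g - 4)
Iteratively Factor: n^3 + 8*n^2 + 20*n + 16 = (n + 2)*(n^2 + 6*n + 8) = (n + 2)^2*(n + 4)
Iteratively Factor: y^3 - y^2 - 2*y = (y + 1)*(y^2 - 2*y) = y*(y + 1)*(y - 2)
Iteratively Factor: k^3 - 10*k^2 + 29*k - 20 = (k - 5)*(k^2 - 5*k + 4) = (k - 5)*(k - 1)*(k - 4)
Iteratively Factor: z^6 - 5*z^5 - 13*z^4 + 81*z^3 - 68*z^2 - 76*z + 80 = (z - 2)*(z^5 - 3*z^4 - 19*z^3 + 43*z^2 + 18*z - 40) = (z - 2)*(z - 1)*(z^4 - 2*z^3 - 21*z^2 + 22*z + 40) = (z - 2)*(z - 1)*(z + 1)*(z^3 - 3*z^2 - 18*z + 40) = (z - 5)*(z - 2)*(z - 1)*(z + 1)*(z^2 + 2*z - 8) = (z - 5)*(z - 2)^2*(z - 1)*(z + 1)*(z + 4)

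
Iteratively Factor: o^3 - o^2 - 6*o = (o)*(o^2 - o - 6) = o*(o + 2)*(o - 3)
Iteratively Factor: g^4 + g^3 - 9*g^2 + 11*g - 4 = (g - 1)*(g^3 + 2*g^2 - 7*g + 4) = (g - 1)^2*(g^2 + 3*g - 4) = (g - 1)^2*(g + 4)*(g - 1)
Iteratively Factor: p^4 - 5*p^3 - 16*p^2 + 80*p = (p - 4)*(p^3 - p^2 - 20*p) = (p - 4)*(p + 4)*(p^2 - 5*p) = (p - 5)*(p - 4)*(p + 4)*(p)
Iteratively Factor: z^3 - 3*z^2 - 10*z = (z + 2)*(z^2 - 5*z) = (z - 5)*(z + 2)*(z)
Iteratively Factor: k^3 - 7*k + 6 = (k - 2)*(k^2 + 2*k - 3) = (k - 2)*(k + 3)*(k - 1)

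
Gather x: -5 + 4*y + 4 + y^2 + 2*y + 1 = y^2 + 6*y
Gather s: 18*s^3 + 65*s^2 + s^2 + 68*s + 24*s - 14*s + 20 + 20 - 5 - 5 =18*s^3 + 66*s^2 + 78*s + 30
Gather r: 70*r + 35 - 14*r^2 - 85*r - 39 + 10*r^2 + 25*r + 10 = -4*r^2 + 10*r + 6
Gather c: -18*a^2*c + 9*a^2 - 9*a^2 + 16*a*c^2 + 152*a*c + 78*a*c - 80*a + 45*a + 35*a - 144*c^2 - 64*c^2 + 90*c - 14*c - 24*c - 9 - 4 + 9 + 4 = c^2*(16*a - 208) + c*(-18*a^2 + 230*a + 52)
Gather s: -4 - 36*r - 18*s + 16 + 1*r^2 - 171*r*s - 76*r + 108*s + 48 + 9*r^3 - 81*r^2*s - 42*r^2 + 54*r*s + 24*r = 9*r^3 - 41*r^2 - 88*r + s*(-81*r^2 - 117*r + 90) + 60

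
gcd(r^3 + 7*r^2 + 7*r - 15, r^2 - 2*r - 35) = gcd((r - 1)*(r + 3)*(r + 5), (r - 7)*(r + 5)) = r + 5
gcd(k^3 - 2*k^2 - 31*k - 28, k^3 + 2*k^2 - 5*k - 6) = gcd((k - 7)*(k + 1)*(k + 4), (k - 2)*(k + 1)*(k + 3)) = k + 1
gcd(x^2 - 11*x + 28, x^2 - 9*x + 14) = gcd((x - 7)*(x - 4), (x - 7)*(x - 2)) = x - 7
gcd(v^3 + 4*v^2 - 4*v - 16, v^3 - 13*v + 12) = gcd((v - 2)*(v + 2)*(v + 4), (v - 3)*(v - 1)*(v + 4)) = v + 4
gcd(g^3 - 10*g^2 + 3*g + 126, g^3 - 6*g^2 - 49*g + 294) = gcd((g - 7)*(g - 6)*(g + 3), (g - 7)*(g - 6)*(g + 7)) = g^2 - 13*g + 42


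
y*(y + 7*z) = y^2 + 7*y*z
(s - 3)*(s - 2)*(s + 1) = s^3 - 4*s^2 + s + 6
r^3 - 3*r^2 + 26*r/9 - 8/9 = (r - 4/3)*(r - 1)*(r - 2/3)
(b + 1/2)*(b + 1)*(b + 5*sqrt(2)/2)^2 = b^4 + 3*b^3/2 + 5*sqrt(2)*b^3 + 15*sqrt(2)*b^2/2 + 13*b^2 + 5*sqrt(2)*b/2 + 75*b/4 + 25/4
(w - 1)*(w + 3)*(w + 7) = w^3 + 9*w^2 + 11*w - 21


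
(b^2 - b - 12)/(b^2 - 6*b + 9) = (b^2 - b - 12)/(b^2 - 6*b + 9)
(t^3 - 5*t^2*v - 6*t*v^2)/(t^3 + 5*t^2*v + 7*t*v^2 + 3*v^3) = t*(t - 6*v)/(t^2 + 4*t*v + 3*v^2)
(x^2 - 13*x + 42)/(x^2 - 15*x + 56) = (x - 6)/(x - 8)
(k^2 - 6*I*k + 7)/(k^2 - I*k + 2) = (k - 7*I)/(k - 2*I)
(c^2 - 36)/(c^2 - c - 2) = (36 - c^2)/(-c^2 + c + 2)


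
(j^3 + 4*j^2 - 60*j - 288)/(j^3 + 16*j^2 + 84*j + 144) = (j - 8)/(j + 4)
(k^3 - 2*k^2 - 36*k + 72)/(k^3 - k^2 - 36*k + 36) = (k - 2)/(k - 1)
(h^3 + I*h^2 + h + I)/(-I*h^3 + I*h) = (I*h^3 - h^2 + I*h - 1)/(h^3 - h)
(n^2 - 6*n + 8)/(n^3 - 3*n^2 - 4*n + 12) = (n - 4)/(n^2 - n - 6)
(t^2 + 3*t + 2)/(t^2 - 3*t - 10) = (t + 1)/(t - 5)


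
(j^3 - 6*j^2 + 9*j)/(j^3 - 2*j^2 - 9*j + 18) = j*(j - 3)/(j^2 + j - 6)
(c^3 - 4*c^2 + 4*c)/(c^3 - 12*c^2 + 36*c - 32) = c/(c - 8)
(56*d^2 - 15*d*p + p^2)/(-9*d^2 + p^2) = (-56*d^2 + 15*d*p - p^2)/(9*d^2 - p^2)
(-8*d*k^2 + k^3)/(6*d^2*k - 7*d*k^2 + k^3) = k*(-8*d + k)/(6*d^2 - 7*d*k + k^2)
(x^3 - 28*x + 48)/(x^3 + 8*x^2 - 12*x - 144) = (x - 2)/(x + 6)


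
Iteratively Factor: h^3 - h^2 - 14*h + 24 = (h + 4)*(h^2 - 5*h + 6) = (h - 2)*(h + 4)*(h - 3)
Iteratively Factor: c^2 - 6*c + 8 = (c - 2)*(c - 4)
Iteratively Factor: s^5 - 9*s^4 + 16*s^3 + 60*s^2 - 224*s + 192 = (s - 4)*(s^4 - 5*s^3 - 4*s^2 + 44*s - 48) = (s - 4)*(s - 2)*(s^3 - 3*s^2 - 10*s + 24) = (s - 4)*(s - 2)^2*(s^2 - s - 12) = (s - 4)^2*(s - 2)^2*(s + 3)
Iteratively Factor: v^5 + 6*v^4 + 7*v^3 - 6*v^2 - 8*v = (v + 4)*(v^4 + 2*v^3 - v^2 - 2*v) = (v - 1)*(v + 4)*(v^3 + 3*v^2 + 2*v) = (v - 1)*(v + 2)*(v + 4)*(v^2 + v) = (v - 1)*(v + 1)*(v + 2)*(v + 4)*(v)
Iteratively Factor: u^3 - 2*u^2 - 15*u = (u + 3)*(u^2 - 5*u) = u*(u + 3)*(u - 5)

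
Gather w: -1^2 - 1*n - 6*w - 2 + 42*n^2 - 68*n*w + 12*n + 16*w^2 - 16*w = 42*n^2 + 11*n + 16*w^2 + w*(-68*n - 22) - 3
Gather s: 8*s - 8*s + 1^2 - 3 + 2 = 0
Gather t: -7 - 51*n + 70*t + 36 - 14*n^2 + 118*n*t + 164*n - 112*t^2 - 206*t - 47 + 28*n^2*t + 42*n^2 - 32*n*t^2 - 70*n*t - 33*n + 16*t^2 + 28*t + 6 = 28*n^2 + 80*n + t^2*(-32*n - 96) + t*(28*n^2 + 48*n - 108) - 12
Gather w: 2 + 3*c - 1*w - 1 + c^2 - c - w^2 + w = c^2 + 2*c - w^2 + 1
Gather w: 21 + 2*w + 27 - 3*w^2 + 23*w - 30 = -3*w^2 + 25*w + 18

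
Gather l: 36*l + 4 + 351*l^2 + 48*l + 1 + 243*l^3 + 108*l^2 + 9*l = 243*l^3 + 459*l^2 + 93*l + 5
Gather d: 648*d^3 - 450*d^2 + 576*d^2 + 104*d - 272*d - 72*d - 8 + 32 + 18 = 648*d^3 + 126*d^2 - 240*d + 42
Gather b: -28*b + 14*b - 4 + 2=-14*b - 2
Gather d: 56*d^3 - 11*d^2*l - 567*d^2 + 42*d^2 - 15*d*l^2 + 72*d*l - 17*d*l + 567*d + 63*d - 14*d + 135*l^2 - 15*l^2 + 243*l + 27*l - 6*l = 56*d^3 + d^2*(-11*l - 525) + d*(-15*l^2 + 55*l + 616) + 120*l^2 + 264*l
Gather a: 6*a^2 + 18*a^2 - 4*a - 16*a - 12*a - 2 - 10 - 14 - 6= 24*a^2 - 32*a - 32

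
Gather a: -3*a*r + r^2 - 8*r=-3*a*r + r^2 - 8*r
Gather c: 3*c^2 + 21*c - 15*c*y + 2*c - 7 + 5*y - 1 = 3*c^2 + c*(23 - 15*y) + 5*y - 8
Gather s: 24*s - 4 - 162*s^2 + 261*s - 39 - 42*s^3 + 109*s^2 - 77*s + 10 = -42*s^3 - 53*s^2 + 208*s - 33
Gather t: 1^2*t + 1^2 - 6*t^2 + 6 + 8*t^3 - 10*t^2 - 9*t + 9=8*t^3 - 16*t^2 - 8*t + 16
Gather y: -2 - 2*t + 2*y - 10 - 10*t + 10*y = -12*t + 12*y - 12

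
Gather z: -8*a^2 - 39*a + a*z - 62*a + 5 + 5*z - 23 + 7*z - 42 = -8*a^2 - 101*a + z*(a + 12) - 60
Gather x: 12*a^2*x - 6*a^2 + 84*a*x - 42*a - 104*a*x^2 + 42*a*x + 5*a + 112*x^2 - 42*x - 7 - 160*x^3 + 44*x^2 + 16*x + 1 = -6*a^2 - 37*a - 160*x^3 + x^2*(156 - 104*a) + x*(12*a^2 + 126*a - 26) - 6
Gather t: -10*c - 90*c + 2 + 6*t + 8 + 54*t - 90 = -100*c + 60*t - 80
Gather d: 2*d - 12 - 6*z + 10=2*d - 6*z - 2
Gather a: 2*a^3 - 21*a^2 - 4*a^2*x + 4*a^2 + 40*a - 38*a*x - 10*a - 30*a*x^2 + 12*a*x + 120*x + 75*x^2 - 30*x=2*a^3 + a^2*(-4*x - 17) + a*(-30*x^2 - 26*x + 30) + 75*x^2 + 90*x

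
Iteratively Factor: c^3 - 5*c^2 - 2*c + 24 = (c - 3)*(c^2 - 2*c - 8) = (c - 4)*(c - 3)*(c + 2)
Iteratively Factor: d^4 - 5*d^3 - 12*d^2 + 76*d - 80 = (d - 2)*(d^3 - 3*d^2 - 18*d + 40) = (d - 2)^2*(d^2 - d - 20) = (d - 5)*(d - 2)^2*(d + 4)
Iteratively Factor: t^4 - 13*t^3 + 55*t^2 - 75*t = (t - 5)*(t^3 - 8*t^2 + 15*t) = (t - 5)*(t - 3)*(t^2 - 5*t) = t*(t - 5)*(t - 3)*(t - 5)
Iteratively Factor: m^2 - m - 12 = (m - 4)*(m + 3)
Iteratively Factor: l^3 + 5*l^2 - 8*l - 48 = (l - 3)*(l^2 + 8*l + 16) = (l - 3)*(l + 4)*(l + 4)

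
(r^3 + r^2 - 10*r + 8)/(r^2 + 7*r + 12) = (r^2 - 3*r + 2)/(r + 3)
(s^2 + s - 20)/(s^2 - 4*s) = (s + 5)/s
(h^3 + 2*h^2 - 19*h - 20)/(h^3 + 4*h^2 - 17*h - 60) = (h + 1)/(h + 3)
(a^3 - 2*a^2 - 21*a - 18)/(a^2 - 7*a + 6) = (a^2 + 4*a + 3)/(a - 1)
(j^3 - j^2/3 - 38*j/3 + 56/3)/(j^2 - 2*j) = j + 5/3 - 28/(3*j)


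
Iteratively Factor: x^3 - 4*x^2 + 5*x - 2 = (x - 1)*(x^2 - 3*x + 2) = (x - 2)*(x - 1)*(x - 1)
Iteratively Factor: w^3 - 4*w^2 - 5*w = (w)*(w^2 - 4*w - 5) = w*(w + 1)*(w - 5)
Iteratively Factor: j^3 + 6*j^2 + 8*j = (j + 2)*(j^2 + 4*j) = (j + 2)*(j + 4)*(j)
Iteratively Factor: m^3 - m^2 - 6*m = (m + 2)*(m^2 - 3*m) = (m - 3)*(m + 2)*(m)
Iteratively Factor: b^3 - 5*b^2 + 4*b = (b - 4)*(b^2 - b) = (b - 4)*(b - 1)*(b)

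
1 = 1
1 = 1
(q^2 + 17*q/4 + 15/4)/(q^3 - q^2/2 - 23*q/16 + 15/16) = 4*(q + 3)/(4*q^2 - 7*q + 3)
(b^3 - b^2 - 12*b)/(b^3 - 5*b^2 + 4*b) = (b + 3)/(b - 1)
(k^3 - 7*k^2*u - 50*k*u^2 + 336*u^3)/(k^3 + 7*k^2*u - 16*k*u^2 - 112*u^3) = (-k^2 + 14*k*u - 48*u^2)/(-k^2 + 16*u^2)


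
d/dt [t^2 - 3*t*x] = 2*t - 3*x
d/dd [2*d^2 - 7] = 4*d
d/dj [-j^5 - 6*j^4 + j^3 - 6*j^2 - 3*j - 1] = -5*j^4 - 24*j^3 + 3*j^2 - 12*j - 3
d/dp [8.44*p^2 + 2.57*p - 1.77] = 16.88*p + 2.57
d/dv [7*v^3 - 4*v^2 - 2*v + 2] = 21*v^2 - 8*v - 2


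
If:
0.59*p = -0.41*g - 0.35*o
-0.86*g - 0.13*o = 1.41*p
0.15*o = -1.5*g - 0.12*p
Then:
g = 0.00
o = 0.00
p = 0.00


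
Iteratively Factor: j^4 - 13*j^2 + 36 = (j + 2)*(j^3 - 2*j^2 - 9*j + 18) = (j + 2)*(j + 3)*(j^2 - 5*j + 6) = (j - 2)*(j + 2)*(j + 3)*(j - 3)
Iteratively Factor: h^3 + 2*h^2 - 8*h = (h + 4)*(h^2 - 2*h) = h*(h + 4)*(h - 2)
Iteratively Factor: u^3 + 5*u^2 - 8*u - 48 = (u - 3)*(u^2 + 8*u + 16) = (u - 3)*(u + 4)*(u + 4)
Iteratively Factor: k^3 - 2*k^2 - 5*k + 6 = (k - 3)*(k^2 + k - 2) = (k - 3)*(k + 2)*(k - 1)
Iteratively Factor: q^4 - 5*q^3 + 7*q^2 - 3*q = (q - 3)*(q^3 - 2*q^2 + q) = (q - 3)*(q - 1)*(q^2 - q) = (q - 3)*(q - 1)^2*(q)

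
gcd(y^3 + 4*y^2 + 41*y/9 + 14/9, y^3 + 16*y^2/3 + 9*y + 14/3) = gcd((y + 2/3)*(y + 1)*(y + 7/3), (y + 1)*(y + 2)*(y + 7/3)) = y^2 + 10*y/3 + 7/3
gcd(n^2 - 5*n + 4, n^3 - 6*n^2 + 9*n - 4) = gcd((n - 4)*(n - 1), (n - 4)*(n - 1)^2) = n^2 - 5*n + 4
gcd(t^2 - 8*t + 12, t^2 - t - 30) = t - 6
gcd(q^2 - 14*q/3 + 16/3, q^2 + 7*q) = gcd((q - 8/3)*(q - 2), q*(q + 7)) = 1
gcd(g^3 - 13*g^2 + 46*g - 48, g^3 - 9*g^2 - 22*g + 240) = g - 8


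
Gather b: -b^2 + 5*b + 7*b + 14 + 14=-b^2 + 12*b + 28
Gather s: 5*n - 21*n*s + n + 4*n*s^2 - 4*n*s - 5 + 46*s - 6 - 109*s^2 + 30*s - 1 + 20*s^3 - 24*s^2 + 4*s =6*n + 20*s^3 + s^2*(4*n - 133) + s*(80 - 25*n) - 12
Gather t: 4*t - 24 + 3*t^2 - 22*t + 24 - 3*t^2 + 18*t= 0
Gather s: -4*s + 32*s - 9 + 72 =28*s + 63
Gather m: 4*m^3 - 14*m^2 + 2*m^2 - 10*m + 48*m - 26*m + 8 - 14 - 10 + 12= 4*m^3 - 12*m^2 + 12*m - 4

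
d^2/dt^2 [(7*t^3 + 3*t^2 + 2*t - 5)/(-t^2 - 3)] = 2*(19*t^3 + 42*t^2 - 171*t - 42)/(t^6 + 9*t^4 + 27*t^2 + 27)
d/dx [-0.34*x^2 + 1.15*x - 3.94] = 1.15 - 0.68*x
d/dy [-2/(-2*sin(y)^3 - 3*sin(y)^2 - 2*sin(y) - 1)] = 4*(-3*sin(y) + 3*cos(y)^2 - 4)*cos(y)/((sin(y) + 1)^2*(sin(y) - cos(2*y) + 2)^2)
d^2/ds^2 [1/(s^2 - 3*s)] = 2*(-s*(s - 3) + (2*s - 3)^2)/(s^3*(s - 3)^3)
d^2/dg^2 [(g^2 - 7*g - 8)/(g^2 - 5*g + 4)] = 4*(-g^3 - 18*g^2 + 102*g - 146)/(g^6 - 15*g^5 + 87*g^4 - 245*g^3 + 348*g^2 - 240*g + 64)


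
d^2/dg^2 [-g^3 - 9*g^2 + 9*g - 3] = -6*g - 18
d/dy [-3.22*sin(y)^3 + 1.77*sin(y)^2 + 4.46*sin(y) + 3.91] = (-9.66*sin(y)^2 + 3.54*sin(y) + 4.46)*cos(y)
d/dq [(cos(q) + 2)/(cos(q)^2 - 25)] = (cos(q)^2 + 4*cos(q) + 25)*sin(q)/(cos(q)^2 - 25)^2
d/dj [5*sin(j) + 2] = 5*cos(j)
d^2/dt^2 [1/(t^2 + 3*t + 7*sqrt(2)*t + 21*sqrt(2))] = 2*(-t^2 - 7*sqrt(2)*t - 3*t + (2*t + 3 + 7*sqrt(2))^2 - 21*sqrt(2))/(t^2 + 3*t + 7*sqrt(2)*t + 21*sqrt(2))^3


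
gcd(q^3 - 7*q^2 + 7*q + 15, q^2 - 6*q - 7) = q + 1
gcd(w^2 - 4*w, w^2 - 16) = w - 4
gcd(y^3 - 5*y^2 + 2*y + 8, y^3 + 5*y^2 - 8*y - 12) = y^2 - y - 2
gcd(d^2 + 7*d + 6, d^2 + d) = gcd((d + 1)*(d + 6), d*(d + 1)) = d + 1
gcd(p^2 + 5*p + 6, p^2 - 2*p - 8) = p + 2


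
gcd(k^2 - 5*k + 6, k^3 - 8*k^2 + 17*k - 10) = k - 2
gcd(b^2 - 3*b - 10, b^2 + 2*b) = b + 2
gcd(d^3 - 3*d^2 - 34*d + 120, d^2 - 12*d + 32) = d - 4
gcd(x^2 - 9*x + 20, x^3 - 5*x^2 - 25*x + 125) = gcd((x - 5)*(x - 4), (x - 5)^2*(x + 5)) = x - 5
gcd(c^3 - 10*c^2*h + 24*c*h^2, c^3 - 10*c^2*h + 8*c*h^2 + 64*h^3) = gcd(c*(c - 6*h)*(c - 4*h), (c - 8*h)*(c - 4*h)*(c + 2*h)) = c - 4*h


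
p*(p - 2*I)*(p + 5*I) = p^3 + 3*I*p^2 + 10*p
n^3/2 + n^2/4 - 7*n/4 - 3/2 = (n/2 + 1/2)*(n - 2)*(n + 3/2)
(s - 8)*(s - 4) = s^2 - 12*s + 32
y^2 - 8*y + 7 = (y - 7)*(y - 1)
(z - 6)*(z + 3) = z^2 - 3*z - 18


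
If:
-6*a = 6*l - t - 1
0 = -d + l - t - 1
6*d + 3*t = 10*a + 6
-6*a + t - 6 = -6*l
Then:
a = -4/7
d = 43/84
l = 7/12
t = -13/14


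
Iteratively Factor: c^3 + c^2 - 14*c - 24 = (c + 2)*(c^2 - c - 12) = (c + 2)*(c + 3)*(c - 4)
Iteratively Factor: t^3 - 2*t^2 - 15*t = (t)*(t^2 - 2*t - 15) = t*(t - 5)*(t + 3)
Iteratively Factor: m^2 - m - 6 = (m - 3)*(m + 2)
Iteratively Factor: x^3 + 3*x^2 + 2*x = (x + 1)*(x^2 + 2*x) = x*(x + 1)*(x + 2)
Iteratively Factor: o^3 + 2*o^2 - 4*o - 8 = (o + 2)*(o^2 - 4) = (o + 2)^2*(o - 2)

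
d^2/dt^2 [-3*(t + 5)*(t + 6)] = -6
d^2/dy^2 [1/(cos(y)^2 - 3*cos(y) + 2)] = (-4*sin(y)^4 + 3*sin(y)^2 - 69*cos(y)/4 + 9*cos(3*y)/4 + 15)/((cos(y) - 2)^3*(cos(y) - 1)^3)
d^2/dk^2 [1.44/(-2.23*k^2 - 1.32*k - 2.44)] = (14.321952*k^2 + 8.477568*k - 1.44*(4.46*k + 1.32)*(8.92*k + 2.64) + 15.670656)/(2.23*k^2 + 1.32*k + 2.44)^3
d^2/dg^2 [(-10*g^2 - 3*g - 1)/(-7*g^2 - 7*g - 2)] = 2*(-343*g^3 - 273*g^2 + 21*g + 33)/(343*g^6 + 1029*g^5 + 1323*g^4 + 931*g^3 + 378*g^2 + 84*g + 8)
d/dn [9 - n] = -1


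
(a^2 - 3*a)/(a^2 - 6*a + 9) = a/(a - 3)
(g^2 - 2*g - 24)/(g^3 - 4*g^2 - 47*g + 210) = (g + 4)/(g^2 + 2*g - 35)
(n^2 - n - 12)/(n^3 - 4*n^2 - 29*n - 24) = (n - 4)/(n^2 - 7*n - 8)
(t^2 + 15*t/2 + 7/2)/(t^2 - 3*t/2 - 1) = (t + 7)/(t - 2)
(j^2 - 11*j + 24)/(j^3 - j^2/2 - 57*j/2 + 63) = 2*(j - 8)/(2*j^2 + 5*j - 42)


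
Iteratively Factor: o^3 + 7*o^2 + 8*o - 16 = (o - 1)*(o^2 + 8*o + 16) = (o - 1)*(o + 4)*(o + 4)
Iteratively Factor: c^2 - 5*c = (c)*(c - 5)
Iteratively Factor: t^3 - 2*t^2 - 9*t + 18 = (t + 3)*(t^2 - 5*t + 6) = (t - 2)*(t + 3)*(t - 3)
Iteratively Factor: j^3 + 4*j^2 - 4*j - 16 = (j - 2)*(j^2 + 6*j + 8) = (j - 2)*(j + 2)*(j + 4)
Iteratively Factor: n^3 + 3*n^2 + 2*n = (n + 1)*(n^2 + 2*n) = (n + 1)*(n + 2)*(n)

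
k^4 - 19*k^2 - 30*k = k*(k - 5)*(k + 2)*(k + 3)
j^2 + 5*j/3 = j*(j + 5/3)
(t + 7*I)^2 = t^2 + 14*I*t - 49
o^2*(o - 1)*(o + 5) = o^4 + 4*o^3 - 5*o^2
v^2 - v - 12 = (v - 4)*(v + 3)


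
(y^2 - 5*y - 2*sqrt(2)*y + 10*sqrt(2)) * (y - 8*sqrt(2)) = y^3 - 10*sqrt(2)*y^2 - 5*y^2 + 32*y + 50*sqrt(2)*y - 160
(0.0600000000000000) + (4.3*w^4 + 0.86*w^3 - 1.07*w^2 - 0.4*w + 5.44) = 4.3*w^4 + 0.86*w^3 - 1.07*w^2 - 0.4*w + 5.5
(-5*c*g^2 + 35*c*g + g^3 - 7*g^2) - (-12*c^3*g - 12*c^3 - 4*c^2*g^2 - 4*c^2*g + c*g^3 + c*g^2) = 12*c^3*g + 12*c^3 + 4*c^2*g^2 + 4*c^2*g - c*g^3 - 6*c*g^2 + 35*c*g + g^3 - 7*g^2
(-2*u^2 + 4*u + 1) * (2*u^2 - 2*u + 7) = -4*u^4 + 12*u^3 - 20*u^2 + 26*u + 7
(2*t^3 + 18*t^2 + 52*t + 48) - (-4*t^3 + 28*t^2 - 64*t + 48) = 6*t^3 - 10*t^2 + 116*t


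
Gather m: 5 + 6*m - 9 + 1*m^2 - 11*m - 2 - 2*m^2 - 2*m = -m^2 - 7*m - 6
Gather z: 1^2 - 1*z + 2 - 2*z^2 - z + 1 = -2*z^2 - 2*z + 4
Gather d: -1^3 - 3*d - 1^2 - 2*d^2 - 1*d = -2*d^2 - 4*d - 2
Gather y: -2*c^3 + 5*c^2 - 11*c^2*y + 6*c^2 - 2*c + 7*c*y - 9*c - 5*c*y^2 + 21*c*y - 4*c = -2*c^3 + 11*c^2 - 5*c*y^2 - 15*c + y*(-11*c^2 + 28*c)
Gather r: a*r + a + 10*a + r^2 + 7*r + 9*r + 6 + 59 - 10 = 11*a + r^2 + r*(a + 16) + 55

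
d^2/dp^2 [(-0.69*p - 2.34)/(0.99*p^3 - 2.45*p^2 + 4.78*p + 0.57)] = (-4.057614*p^5 - 17.479638*p^4 + 89.057706*p^3 - 146.042784*p^2 + 166.563702*p - 109.706184)/(0.970299*p^9 - 7.203735*p^8 + 31.882059*p^7 - 82.593494*p^6 + 145.640388*p^5 - 141.487341*p^4 + 70.128685*p^3 + 36.682749*p^2 + 4.659066*p + 0.185193)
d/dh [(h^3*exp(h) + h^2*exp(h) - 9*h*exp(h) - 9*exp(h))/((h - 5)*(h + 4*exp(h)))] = ((h - 5)*(h + 4*exp(h))*(h^3 + 4*h^2 - 7*h - 18) - (h - 5)*(4*exp(h) + 1)*(h^3 + h^2 - 9*h - 9) + (h + 4*exp(h))*(-h^3 - h^2 + 9*h + 9))*exp(h)/((h - 5)^2*(h + 4*exp(h))^2)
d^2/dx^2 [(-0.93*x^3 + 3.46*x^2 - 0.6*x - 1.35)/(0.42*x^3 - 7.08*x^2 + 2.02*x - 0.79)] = (-4.44089209850063e-16*x^7 - 4.310208*x^6 + 4.09903199999985*x^5 - 13.4683919999998*x^4 + 122.949432*x^3 - 522.495108*x^2 + 129.808422*x + 6.488372)/(0.074088*x^9 - 3.746736*x^8 + 64.228248*x^7 - 391.353012*x^6 + 323.002152*x^5 - 209.48868*x^4 + 76.818358*x^3 - 22.926432*x^2 + 3.782046*x - 0.493039)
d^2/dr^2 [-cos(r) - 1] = cos(r)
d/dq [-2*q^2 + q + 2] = 1 - 4*q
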